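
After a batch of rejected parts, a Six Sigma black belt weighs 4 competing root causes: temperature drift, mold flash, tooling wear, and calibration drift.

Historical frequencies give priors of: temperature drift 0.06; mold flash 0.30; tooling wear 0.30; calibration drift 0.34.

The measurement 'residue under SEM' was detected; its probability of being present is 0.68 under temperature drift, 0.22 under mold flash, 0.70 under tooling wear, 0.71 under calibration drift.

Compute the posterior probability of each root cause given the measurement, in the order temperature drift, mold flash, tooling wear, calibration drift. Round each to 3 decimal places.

By Bayes' rule, the unnormalized weight for each hypothesis is prior × likelihood:
  temperature drift: 0.06 × 0.68 = 0.0408
  mold flash: 0.30 × 0.22 = 0.066
  tooling wear: 0.30 × 0.70 = 0.21
  calibration drift: 0.34 × 0.71 = 0.2414
The unnormalized weights sum to 0.5582.
P(temperature drift | evidence) = 0.0408 / 0.5582 ≈ 0.073
P(mold flash | evidence) = 0.066 / 0.5582 ≈ 0.118
P(tooling wear | evidence) = 0.21 / 0.5582 ≈ 0.376
P(calibration drift | evidence) = 0.2414 / 0.5582 ≈ 0.432

0.073, 0.118, 0.376, 0.432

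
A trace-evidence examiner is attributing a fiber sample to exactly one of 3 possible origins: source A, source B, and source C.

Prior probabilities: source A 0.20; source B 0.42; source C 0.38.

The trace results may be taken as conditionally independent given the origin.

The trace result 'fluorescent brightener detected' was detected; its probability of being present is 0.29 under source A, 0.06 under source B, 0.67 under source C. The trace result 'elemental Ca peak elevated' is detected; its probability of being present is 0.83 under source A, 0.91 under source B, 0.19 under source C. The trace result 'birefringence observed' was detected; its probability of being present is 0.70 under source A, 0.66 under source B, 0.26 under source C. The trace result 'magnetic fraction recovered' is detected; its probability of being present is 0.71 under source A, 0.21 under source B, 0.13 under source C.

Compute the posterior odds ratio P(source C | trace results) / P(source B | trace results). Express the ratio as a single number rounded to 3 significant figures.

0.514

Posterior odds equal prior odds times the likelihood ratio; only the two competing hypotheses matter.
  source C: 0.38 × 0.67 × 0.19 × 0.26 × 0.13 = 0.001635
  source B: 0.42 × 0.06 × 0.91 × 0.66 × 0.21 = 0.0031784
Posterior odds = 0.001635 / 0.0031784 ≈ 0.514.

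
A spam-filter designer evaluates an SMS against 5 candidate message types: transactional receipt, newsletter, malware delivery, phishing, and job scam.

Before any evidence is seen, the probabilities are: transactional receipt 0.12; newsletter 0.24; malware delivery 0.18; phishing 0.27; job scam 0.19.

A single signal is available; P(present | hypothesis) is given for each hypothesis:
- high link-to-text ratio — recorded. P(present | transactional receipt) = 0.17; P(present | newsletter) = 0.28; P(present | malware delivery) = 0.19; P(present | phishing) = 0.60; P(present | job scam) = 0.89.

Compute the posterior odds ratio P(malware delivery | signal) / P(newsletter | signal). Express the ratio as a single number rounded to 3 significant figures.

0.509

Posterior odds equal prior odds times the likelihood ratio; only the two competing hypotheses matter.
  malware delivery: 0.18 × 0.19 = 0.0342
  newsletter: 0.24 × 0.28 = 0.0672
Posterior odds = 0.0342 / 0.0672 ≈ 0.509.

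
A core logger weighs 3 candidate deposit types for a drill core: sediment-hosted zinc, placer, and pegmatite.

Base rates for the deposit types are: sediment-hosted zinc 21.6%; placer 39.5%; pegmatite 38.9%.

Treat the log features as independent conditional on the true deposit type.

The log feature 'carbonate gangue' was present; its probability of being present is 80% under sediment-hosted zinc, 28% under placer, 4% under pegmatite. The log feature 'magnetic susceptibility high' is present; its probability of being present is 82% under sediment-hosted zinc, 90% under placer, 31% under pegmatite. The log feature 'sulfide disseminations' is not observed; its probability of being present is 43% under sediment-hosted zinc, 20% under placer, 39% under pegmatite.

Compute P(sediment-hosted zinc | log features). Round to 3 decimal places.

0.494

Multiply each prior by the joint likelihood of the log feature pattern (using 1 − P(present | H) for each absent log feature):
  sediment-hosted zinc: 0.216 × 0.80 × 0.82 × (1 − 0.43) = 0.080767
  placer: 0.395 × 0.28 × 0.90 × (1 − 0.20) = 0.079632
  pegmatite: 0.389 × 0.04 × 0.31 × (1 − 0.39) = 0.0029424
Marginal likelihood of the evidence = 0.16334.
P(sediment-hosted zinc | evidence) = 0.080767 / 0.16334 ≈ 0.494.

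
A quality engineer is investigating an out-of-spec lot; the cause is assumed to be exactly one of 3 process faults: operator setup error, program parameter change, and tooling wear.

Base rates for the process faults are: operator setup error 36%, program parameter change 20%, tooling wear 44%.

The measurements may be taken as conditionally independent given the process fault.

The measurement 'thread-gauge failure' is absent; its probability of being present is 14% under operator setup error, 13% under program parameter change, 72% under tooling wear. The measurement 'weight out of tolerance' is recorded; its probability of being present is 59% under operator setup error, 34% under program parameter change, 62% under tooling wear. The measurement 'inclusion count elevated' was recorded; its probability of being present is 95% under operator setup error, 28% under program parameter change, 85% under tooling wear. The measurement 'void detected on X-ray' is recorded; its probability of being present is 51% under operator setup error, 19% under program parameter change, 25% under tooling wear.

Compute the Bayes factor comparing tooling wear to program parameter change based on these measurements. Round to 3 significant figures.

2.34

Joint likelihood of the measurement pattern under each hypothesis (using 1 − P(present | H) for each absent measurement):
  tooling wear: (1 − 0.72) × 0.62 × 0.85 × 0.25 = 0.03689
  program parameter change: (1 − 0.13) × 0.34 × 0.28 × 0.19 = 0.015737
Bayes factor = 0.03689 / 0.015737 ≈ 2.34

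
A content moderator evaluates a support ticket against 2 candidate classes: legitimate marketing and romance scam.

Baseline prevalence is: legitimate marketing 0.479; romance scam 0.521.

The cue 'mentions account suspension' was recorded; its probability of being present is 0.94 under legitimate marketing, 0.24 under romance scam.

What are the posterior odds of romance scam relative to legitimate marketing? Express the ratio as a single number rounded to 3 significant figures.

Posterior odds equal prior odds times the likelihood ratio; only the two competing hypotheses matter.
  romance scam: 0.521 × 0.24 = 0.12504
  legitimate marketing: 0.479 × 0.94 = 0.45026
Odds(romance scam : legitimate marketing) = 0.12504 / 0.45026 ≈ 0.278.

0.278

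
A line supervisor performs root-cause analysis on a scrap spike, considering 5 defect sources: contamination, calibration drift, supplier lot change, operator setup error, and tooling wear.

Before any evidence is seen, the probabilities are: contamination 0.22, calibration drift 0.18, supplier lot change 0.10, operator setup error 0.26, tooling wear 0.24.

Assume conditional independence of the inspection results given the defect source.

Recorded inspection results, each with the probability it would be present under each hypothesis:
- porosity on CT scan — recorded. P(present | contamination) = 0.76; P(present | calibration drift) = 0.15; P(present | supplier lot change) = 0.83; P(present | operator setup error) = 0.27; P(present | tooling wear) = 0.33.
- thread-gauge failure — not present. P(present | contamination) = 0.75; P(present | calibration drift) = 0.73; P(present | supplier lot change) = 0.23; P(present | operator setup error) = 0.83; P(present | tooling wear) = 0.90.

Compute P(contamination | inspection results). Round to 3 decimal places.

Multiply each prior by the joint likelihood of the inspection result pattern (using 1 − P(present | H) for each absent inspection result):
  contamination: 0.22 × 0.76 × (1 − 0.75) = 0.0418
  calibration drift: 0.18 × 0.15 × (1 − 0.73) = 0.00729
  supplier lot change: 0.10 × 0.83 × (1 − 0.23) = 0.06391
  operator setup error: 0.26 × 0.27 × (1 − 0.83) = 0.011934
  tooling wear: 0.24 × 0.33 × (1 − 0.90) = 0.00792
The unnormalized weights sum to 0.13285.
P(contamination | evidence) = 0.0418 / 0.13285 ≈ 0.315.

0.315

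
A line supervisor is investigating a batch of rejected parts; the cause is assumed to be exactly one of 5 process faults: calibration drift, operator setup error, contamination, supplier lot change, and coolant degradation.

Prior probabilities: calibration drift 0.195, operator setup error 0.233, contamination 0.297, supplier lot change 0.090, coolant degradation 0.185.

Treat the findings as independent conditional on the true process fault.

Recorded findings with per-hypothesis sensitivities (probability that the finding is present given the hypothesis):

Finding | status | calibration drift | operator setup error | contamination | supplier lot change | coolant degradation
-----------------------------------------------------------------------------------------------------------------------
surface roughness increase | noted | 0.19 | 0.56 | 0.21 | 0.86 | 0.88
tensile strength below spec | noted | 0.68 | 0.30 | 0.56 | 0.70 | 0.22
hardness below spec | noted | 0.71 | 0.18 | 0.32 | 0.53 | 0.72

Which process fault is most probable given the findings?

supplier lot change

For each hypothesis, the unnormalized posterior weight is prior × product of the finding likelihoods:
  calibration drift: 0.195 × 0.19 × 0.68 × 0.71 = 0.017888
  operator setup error: 0.233 × 0.56 × 0.30 × 0.18 = 0.0070459
  contamination: 0.297 × 0.21 × 0.56 × 0.32 = 0.011177
  supplier lot change: 0.090 × 0.86 × 0.70 × 0.53 = 0.028715
  coolant degradation: 0.185 × 0.88 × 0.22 × 0.72 = 0.025788
Normalizing constant Z = 0.017888 + 0.0070459 + 0.011177 + 0.028715 + 0.025788 = 0.090613.
P(calibration drift | evidence) ≈ 0.017888 / 0.090613 ≈ 0.197
P(operator setup error | evidence) ≈ 0.0070459 / 0.090613 ≈ 0.078
P(contamination | evidence) ≈ 0.011177 / 0.090613 ≈ 0.123
P(supplier lot change | evidence) ≈ 0.028715 / 0.090613 ≈ 0.317
P(coolant degradation | evidence) ≈ 0.025788 / 0.090613 ≈ 0.285
The largest is 0.317, so supplier lot change is most probable.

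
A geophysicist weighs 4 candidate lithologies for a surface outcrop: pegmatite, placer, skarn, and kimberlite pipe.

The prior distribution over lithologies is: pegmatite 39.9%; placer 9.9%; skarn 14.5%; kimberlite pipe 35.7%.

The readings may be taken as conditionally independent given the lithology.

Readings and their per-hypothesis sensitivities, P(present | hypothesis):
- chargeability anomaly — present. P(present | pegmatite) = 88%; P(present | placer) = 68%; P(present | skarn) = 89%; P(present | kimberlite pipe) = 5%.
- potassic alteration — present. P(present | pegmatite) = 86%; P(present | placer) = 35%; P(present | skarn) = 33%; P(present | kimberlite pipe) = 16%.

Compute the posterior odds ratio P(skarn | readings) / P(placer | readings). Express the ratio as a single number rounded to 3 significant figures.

1.81

Unnormalized posterior weight (prior times the reading likelihoods) for each of the two hypotheses:
  skarn: 0.145 × 0.89 × 0.33 = 0.042586
  placer: 0.099 × 0.68 × 0.35 = 0.023562
Odds(skarn : placer) = 0.042586 / 0.023562 ≈ 1.81.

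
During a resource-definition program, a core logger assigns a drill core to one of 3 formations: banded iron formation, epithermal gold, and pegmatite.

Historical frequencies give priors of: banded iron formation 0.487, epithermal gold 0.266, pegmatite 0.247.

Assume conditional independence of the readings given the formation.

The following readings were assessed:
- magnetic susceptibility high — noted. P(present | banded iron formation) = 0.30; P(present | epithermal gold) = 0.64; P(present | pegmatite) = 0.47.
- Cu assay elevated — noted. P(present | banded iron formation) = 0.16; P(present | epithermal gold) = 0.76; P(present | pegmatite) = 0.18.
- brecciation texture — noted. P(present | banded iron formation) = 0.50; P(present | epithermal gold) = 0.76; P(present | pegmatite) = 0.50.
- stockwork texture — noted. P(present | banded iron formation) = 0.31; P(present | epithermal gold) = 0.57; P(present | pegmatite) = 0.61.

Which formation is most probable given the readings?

For each hypothesis, the unnormalized posterior weight is prior × product of the reading likelihoods:
  banded iron formation: 0.487 × 0.30 × 0.16 × 0.50 × 0.31 = 0.0036233
  epithermal gold: 0.266 × 0.64 × 0.76 × 0.76 × 0.57 = 0.056048
  pegmatite: 0.247 × 0.47 × 0.18 × 0.50 × 0.61 = 0.0063733
Marginal likelihood of the evidence = 0.066045.
P(banded iron formation | evidence) ≈ 0.0036233 / 0.066045 ≈ 0.055
P(epithermal gold | evidence) ≈ 0.056048 / 0.066045 ≈ 0.849
P(pegmatite | evidence) ≈ 0.0063733 / 0.066045 ≈ 0.096
The largest is 0.849, so epithermal gold is most probable.

epithermal gold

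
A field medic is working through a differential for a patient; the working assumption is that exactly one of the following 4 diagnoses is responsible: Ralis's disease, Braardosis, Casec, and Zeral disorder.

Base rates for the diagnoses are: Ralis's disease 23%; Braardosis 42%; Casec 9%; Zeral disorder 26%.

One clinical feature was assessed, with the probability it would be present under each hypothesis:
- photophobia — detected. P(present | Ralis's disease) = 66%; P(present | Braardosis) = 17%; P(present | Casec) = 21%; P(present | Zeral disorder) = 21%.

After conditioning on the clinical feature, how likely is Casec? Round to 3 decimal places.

Multiply each prior by the likelihood of the clinical feature:
  Ralis's disease: 0.23 × 0.66 = 0.1518
  Braardosis: 0.42 × 0.17 = 0.0714
  Casec: 0.09 × 0.21 = 0.0189
  Zeral disorder: 0.26 × 0.21 = 0.0546
Marginal likelihood of the evidence = 0.2967.
P(Casec | evidence) = 0.0189 / 0.2967 ≈ 0.064.

0.064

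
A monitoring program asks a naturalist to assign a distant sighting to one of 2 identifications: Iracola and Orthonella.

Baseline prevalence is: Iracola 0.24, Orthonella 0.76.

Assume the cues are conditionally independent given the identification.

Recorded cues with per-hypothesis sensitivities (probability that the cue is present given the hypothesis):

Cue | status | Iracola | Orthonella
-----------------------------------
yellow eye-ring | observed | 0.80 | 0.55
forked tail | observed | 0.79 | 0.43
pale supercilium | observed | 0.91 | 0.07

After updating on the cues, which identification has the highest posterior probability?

For each hypothesis, the unnormalized posterior weight is prior × product of the cue likelihoods:
  Iracola: 0.24 × 0.80 × 0.79 × 0.91 = 0.13803
  Orthonella: 0.76 × 0.55 × 0.43 × 0.07 = 0.012582
Normalizing constant Z = 0.13803 + 0.012582 = 0.15061.
P(Iracola | evidence) ≈ 0.13803 / 0.15061 ≈ 0.916
P(Orthonella | evidence) ≈ 0.012582 / 0.15061 ≈ 0.084
The largest is 0.916, so Iracola is most probable.

Iracola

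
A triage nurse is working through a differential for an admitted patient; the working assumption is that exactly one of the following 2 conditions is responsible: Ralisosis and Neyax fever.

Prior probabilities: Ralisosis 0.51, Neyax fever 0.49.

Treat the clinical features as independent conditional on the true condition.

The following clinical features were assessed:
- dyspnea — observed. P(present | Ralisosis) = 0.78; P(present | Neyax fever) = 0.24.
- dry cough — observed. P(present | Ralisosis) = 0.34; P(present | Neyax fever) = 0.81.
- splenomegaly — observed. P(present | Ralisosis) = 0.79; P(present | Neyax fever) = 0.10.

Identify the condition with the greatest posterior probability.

For each hypothesis, the unnormalized posterior weight is prior × product of the clinical feature likelihoods:
  Ralisosis: 0.51 × 0.78 × 0.34 × 0.79 = 0.10685
  Neyax fever: 0.49 × 0.24 × 0.81 × 0.10 = 0.0095256
Normalizing constant Z = 0.10685 + 0.0095256 = 0.11637.
P(Ralisosis | evidence) ≈ 0.10685 / 0.11637 ≈ 0.918
P(Neyax fever | evidence) ≈ 0.0095256 / 0.11637 ≈ 0.082
The largest is 0.918, so Ralisosis is most probable.

Ralisosis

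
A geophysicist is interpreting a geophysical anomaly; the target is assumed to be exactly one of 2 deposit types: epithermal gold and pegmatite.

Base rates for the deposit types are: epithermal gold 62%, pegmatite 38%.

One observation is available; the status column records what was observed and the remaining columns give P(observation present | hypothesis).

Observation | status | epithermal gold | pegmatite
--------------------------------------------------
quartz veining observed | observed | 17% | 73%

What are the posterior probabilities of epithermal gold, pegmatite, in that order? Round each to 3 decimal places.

For each hypothesis, the unnormalized posterior weight is prior × likelihood:
  epithermal gold: 0.62 × 0.17 = 0.1054
  pegmatite: 0.38 × 0.73 = 0.2774
Marginal likelihood of the evidence = 0.3828.
P(epithermal gold | evidence) = 0.1054 / 0.3828 ≈ 0.275
P(pegmatite | evidence) = 0.2774 / 0.3828 ≈ 0.725

0.275, 0.725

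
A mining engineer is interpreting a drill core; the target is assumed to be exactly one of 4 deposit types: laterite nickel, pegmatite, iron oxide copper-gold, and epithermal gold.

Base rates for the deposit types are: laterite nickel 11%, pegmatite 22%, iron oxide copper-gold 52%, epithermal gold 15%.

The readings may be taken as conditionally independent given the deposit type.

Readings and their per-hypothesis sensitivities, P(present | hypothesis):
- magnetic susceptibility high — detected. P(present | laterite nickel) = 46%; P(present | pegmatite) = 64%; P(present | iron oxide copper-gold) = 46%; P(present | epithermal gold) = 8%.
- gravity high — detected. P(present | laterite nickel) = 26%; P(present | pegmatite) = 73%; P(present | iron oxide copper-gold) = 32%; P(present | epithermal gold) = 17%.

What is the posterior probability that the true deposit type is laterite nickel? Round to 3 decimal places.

0.068

By Bayes' rule with conditional independence, the unnormalized weight for each hypothesis is prior × ∏ likelihoods:
  laterite nickel: 0.11 × 0.46 × 0.26 = 0.013156
  pegmatite: 0.22 × 0.64 × 0.73 = 0.10278
  iron oxide copper-gold: 0.52 × 0.46 × 0.32 = 0.076544
  epithermal gold: 0.15 × 0.08 × 0.17 = 0.00204
The unnormalized weights sum to 0.19452.
P(laterite nickel | evidence) = 0.013156 / 0.19452 ≈ 0.068.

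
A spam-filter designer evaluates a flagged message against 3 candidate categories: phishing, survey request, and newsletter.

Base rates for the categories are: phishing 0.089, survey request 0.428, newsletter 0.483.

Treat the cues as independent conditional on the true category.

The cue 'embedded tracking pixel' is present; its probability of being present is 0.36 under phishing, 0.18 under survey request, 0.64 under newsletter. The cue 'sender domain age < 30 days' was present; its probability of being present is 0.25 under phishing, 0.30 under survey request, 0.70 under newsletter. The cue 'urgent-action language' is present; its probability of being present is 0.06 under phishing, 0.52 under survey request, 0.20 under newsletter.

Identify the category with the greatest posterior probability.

newsletter

By Bayes' rule with conditional independence, the unnormalized weight for each hypothesis is prior × ∏ likelihoods:
  phishing: 0.089 × 0.36 × 0.25 × 0.06 = 0.0004806
  survey request: 0.428 × 0.18 × 0.30 × 0.52 = 0.012018
  newsletter: 0.483 × 0.64 × 0.70 × 0.20 = 0.043277
Marginal likelihood of the evidence = 0.055776.
P(phishing | evidence) ≈ 0.0004806 / 0.055776 ≈ 0.009
P(survey request | evidence) ≈ 0.012018 / 0.055776 ≈ 0.215
P(newsletter | evidence) ≈ 0.043277 / 0.055776 ≈ 0.776
The largest is 0.776, so newsletter is most probable.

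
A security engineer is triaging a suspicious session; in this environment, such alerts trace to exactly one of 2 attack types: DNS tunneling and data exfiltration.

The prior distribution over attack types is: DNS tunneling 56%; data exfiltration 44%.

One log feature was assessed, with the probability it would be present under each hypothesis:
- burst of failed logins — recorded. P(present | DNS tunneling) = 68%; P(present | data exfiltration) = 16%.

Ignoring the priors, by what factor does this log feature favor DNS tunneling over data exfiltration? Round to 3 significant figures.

The Bayes factor is the ratio of the two likelihoods.
  DNS tunneling: 0.68
  data exfiltration: 0.16
Bayes factor = 0.68 / 0.16 ≈ 4.25

4.25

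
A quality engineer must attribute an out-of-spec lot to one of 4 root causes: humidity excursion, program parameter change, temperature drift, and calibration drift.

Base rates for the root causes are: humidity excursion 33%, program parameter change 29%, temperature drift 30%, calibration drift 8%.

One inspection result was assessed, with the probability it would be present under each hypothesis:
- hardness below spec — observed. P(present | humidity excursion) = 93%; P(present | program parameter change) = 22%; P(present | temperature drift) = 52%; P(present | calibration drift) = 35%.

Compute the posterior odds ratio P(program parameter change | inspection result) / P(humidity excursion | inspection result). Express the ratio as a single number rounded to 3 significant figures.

The normalizing constant cancels in an odds ratio, so compute prior × likelihood for the two hypotheses only:
  program parameter change: 0.29 × 0.22 = 0.0638
  humidity excursion: 0.33 × 0.93 = 0.3069
Posterior odds = 0.0638 / 0.3069 ≈ 0.208.

0.208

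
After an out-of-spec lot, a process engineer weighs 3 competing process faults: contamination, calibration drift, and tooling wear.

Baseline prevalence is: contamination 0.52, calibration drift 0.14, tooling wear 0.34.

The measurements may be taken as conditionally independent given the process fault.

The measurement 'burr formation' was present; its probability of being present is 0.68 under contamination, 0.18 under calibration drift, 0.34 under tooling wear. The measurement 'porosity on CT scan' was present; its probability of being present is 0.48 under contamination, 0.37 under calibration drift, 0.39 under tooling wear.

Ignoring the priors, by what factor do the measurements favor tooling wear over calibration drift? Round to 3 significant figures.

1.99

The Bayes factor is the ratio of the joint likelihoods of the measurement pattern under the two hypotheses.
  tooling wear: 0.34 × 0.39 = 0.1326
  calibration drift: 0.18 × 0.37 = 0.0666
Bayes factor = 0.1326 / 0.0666 ≈ 1.99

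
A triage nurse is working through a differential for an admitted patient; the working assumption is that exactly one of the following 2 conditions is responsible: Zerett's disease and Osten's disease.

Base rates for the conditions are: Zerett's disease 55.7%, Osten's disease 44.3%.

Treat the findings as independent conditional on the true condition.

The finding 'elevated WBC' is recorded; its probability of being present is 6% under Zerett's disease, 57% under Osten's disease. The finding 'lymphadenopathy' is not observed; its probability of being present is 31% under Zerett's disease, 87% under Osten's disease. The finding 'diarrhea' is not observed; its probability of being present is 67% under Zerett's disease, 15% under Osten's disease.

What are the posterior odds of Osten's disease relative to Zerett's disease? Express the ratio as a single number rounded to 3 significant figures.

3.67

Unnormalized posterior weight (prior times the finding likelihoods) for each of the two hypotheses (using 1 − P(present | H) for each absent finding):
  Osten's disease: 0.443 × 0.57 × (1 − 0.87) × (1 − 0.15) = 0.027902
  Zerett's disease: 0.557 × 0.06 × (1 − 0.31) × (1 − 0.67) = 0.0076097
Posterior odds = 0.027902 / 0.0076097 ≈ 3.67.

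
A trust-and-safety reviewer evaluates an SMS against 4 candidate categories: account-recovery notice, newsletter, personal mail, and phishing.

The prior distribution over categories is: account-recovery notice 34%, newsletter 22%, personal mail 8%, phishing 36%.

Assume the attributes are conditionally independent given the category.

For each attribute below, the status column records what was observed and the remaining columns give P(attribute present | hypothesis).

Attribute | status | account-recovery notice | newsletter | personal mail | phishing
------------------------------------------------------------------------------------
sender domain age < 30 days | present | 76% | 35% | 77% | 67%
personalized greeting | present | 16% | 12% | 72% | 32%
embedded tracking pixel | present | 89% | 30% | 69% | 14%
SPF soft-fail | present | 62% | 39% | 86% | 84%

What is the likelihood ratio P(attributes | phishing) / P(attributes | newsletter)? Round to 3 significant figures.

The Bayes factor is the ratio of the joint likelihoods of the attribute pattern under the two hypotheses.
  phishing: 0.67 × 0.32 × 0.14 × 0.84 = 0.025213
  newsletter: 0.35 × 0.12 × 0.30 × 0.39 = 0.004914
Bayes factor = 0.025213 / 0.004914 ≈ 5.13

5.13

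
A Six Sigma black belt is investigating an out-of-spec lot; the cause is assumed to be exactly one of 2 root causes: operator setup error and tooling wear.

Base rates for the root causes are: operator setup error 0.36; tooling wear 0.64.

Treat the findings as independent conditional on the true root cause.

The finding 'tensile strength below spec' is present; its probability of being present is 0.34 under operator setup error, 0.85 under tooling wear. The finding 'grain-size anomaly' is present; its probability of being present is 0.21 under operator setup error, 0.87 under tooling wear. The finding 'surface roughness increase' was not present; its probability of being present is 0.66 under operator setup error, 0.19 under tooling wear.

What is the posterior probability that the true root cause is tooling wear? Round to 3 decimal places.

0.978

For each hypothesis, the unnormalized posterior weight is prior × product of the finding likelihoods (using 1 − P(present | H) for each absent finding):
  operator setup error: 0.36 × 0.34 × 0.21 × (1 − 0.66) = 0.0087394
  tooling wear: 0.64 × 0.85 × 0.87 × (1 − 0.19) = 0.38336
Normalizing constant Z = 0.0087394 + 0.38336 = 0.3921.
P(tooling wear | evidence) = 0.38336 / 0.3921 ≈ 0.978.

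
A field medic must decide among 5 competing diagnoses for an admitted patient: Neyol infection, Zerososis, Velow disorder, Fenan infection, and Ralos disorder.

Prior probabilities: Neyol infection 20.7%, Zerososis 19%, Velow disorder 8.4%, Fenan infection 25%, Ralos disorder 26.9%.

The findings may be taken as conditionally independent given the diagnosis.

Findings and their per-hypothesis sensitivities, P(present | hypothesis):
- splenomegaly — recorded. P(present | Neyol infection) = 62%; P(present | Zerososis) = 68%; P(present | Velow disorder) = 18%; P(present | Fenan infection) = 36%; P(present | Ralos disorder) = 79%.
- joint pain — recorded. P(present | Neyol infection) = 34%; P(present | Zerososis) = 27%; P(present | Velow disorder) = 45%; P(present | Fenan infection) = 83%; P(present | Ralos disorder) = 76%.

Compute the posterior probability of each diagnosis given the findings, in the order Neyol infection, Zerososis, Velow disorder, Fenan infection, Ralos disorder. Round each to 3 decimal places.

For each hypothesis, the unnormalized posterior weight is prior × product of the finding likelihoods:
  Neyol infection: 0.207 × 0.62 × 0.34 = 0.043636
  Zerososis: 0.190 × 0.68 × 0.27 = 0.034884
  Velow disorder: 0.084 × 0.18 × 0.45 = 0.006804
  Fenan infection: 0.250 × 0.36 × 0.83 = 0.0747
  Ralos disorder: 0.269 × 0.79 × 0.76 = 0.16151
The unnormalized weights sum to 0.32153.
P(Neyol infection | evidence) = 0.043636 / 0.32153 ≈ 0.136
P(Zerososis | evidence) = 0.034884 / 0.32153 ≈ 0.108
P(Velow disorder | evidence) = 0.006804 / 0.32153 ≈ 0.021
P(Fenan infection | evidence) = 0.0747 / 0.32153 ≈ 0.232
P(Ralos disorder | evidence) = 0.16151 / 0.32153 ≈ 0.502

0.136, 0.108, 0.021, 0.232, 0.502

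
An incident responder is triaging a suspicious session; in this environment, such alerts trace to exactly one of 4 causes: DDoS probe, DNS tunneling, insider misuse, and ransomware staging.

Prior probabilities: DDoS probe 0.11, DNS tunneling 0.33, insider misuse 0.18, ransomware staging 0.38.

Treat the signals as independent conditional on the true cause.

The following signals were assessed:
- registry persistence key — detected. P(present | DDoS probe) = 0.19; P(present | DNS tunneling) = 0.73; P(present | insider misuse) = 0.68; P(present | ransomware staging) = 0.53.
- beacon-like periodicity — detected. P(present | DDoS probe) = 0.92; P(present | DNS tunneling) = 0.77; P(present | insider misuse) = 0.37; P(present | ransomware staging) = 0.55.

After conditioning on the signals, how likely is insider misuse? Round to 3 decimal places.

0.126

By Bayes' rule with conditional independence, the unnormalized weight for each hypothesis is prior × ∏ likelihoods:
  DDoS probe: 0.11 × 0.19 × 0.92 = 0.019228
  DNS tunneling: 0.33 × 0.73 × 0.77 = 0.18549
  insider misuse: 0.18 × 0.68 × 0.37 = 0.045288
  ransomware staging: 0.38 × 0.53 × 0.55 = 0.11077
Normalizing constant Z = 0.019228 + 0.18549 + 0.045288 + 0.11077 = 0.36078.
P(insider misuse | evidence) = 0.045288 / 0.36078 ≈ 0.126.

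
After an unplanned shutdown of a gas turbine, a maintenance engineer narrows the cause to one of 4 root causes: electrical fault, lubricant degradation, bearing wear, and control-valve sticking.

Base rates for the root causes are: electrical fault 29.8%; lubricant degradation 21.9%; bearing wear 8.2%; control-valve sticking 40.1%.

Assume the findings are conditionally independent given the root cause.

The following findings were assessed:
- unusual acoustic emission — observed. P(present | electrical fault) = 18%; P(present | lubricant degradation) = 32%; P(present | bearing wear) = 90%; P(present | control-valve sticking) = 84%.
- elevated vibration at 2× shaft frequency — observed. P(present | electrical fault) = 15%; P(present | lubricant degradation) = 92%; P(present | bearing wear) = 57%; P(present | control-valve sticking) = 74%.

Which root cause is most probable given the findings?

control-valve sticking

Multiply each prior by the joint likelihood of the evidence pattern:
  electrical fault: 0.298 × 0.18 × 0.15 = 0.008046
  lubricant degradation: 0.219 × 0.32 × 0.92 = 0.064474
  bearing wear: 0.082 × 0.90 × 0.57 = 0.042066
  control-valve sticking: 0.401 × 0.84 × 0.74 = 0.24926
Normalizing constant Z = 0.008046 + 0.064474 + 0.042066 + 0.24926 = 0.36385.
P(electrical fault | evidence) ≈ 0.008046 / 0.36385 ≈ 0.022
P(lubricant degradation | evidence) ≈ 0.064474 / 0.36385 ≈ 0.177
P(bearing wear | evidence) ≈ 0.042066 / 0.36385 ≈ 0.116
P(control-valve sticking | evidence) ≈ 0.24926 / 0.36385 ≈ 0.685
The largest is 0.685, so control-valve sticking is most probable.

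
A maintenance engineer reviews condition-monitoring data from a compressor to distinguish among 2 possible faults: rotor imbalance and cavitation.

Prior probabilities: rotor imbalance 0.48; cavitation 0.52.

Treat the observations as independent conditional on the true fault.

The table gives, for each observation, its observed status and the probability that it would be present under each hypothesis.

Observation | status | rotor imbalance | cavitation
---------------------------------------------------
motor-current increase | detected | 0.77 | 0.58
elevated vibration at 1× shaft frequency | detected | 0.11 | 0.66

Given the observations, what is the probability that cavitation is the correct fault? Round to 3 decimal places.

0.830

By Bayes' rule with conditional independence, the unnormalized weight for each hypothesis is prior × ∏ likelihoods:
  rotor imbalance: 0.48 × 0.77 × 0.11 = 0.040656
  cavitation: 0.52 × 0.58 × 0.66 = 0.19906
Marginal likelihood of the evidence = 0.23971.
P(cavitation | evidence) = 0.19906 / 0.23971 ≈ 0.830.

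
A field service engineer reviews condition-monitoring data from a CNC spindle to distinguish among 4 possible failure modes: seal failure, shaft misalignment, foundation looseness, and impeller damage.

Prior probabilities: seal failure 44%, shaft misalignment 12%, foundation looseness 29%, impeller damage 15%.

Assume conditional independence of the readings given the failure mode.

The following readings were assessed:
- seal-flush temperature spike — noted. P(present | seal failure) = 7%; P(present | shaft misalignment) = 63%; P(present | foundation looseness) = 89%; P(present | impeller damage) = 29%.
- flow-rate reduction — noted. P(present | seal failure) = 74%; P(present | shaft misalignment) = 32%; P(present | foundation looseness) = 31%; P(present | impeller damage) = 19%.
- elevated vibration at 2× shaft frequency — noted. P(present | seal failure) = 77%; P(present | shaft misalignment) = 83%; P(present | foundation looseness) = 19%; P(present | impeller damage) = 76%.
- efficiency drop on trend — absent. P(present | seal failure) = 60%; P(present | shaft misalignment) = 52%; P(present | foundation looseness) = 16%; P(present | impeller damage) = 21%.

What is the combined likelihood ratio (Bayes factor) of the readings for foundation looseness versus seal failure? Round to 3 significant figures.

2.76

Take the product of per-reading likelihoods under each hypothesis (using 1 − P(present | H) for each absent reading), then divide.
  foundation looseness: 0.89 × 0.31 × 0.19 × (1 − 0.16) = 0.044034
  seal failure: 0.07 × 0.74 × 0.77 × (1 − 0.60) = 0.015954
Bayes factor = 0.044034 / 0.015954 ≈ 2.76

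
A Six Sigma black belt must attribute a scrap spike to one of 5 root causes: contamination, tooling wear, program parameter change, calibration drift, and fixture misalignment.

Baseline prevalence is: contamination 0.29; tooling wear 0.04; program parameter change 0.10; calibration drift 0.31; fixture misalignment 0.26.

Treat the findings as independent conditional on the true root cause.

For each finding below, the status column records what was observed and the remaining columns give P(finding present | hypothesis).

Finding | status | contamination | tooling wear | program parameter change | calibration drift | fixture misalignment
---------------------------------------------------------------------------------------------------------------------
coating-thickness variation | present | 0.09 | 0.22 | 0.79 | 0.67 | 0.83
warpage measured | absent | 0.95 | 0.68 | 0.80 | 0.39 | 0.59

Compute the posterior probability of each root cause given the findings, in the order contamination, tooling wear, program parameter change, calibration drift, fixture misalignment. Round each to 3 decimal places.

Multiply each prior by the joint likelihood of the evidence pattern (using 1 − P(present | H) for each absent finding):
  contamination: 0.29 × 0.09 × (1 − 0.95) = 0.001305
  tooling wear: 0.04 × 0.22 × (1 − 0.68) = 0.002816
  program parameter change: 0.10 × 0.79 × (1 − 0.80) = 0.0158
  calibration drift: 0.31 × 0.67 × (1 − 0.39) = 0.1267
  fixture misalignment: 0.26 × 0.83 × (1 − 0.59) = 0.088478
Marginal likelihood of the evidence = 0.2351.
P(contamination | evidence) = 0.001305 / 0.2351 ≈ 0.006
P(tooling wear | evidence) = 0.002816 / 0.2351 ≈ 0.012
P(program parameter change | evidence) = 0.0158 / 0.2351 ≈ 0.067
P(calibration drift | evidence) = 0.1267 / 0.2351 ≈ 0.539
P(fixture misalignment | evidence) = 0.088478 / 0.2351 ≈ 0.376

0.006, 0.012, 0.067, 0.539, 0.376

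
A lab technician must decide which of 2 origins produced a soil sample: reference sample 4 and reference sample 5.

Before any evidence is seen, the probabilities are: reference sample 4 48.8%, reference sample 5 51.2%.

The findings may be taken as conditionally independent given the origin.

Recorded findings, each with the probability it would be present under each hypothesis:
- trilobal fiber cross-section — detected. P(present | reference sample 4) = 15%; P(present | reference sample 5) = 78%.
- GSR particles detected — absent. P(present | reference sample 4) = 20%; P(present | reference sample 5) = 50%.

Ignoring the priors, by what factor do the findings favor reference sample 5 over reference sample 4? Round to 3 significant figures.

3.25

Joint likelihood of the evidence pattern under each hypothesis (using 1 − P(present | H) for each absent finding):
  reference sample 5: 0.78 × (1 − 0.50) = 0.39
  reference sample 4: 0.15 × (1 − 0.20) = 0.12
Bayes factor = 0.39 / 0.12 ≈ 3.25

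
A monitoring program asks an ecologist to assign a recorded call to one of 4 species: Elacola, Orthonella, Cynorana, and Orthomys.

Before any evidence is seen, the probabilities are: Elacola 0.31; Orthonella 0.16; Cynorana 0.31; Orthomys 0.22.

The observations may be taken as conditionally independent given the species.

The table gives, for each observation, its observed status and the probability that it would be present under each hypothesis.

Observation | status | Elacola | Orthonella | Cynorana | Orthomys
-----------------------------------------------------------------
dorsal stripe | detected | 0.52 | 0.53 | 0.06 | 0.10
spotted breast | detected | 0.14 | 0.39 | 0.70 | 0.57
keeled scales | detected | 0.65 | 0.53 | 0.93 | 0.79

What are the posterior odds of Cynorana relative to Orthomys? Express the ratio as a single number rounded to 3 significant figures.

Unnormalized posterior weight (prior times the observation likelihoods) for each of the two hypotheses:
  Cynorana: 0.31 × 0.06 × 0.70 × 0.93 = 0.012109
  Orthomys: 0.22 × 0.10 × 0.57 × 0.79 = 0.0099066
Odds(Cynorana : Orthomys) = 0.012109 / 0.0099066 ≈ 1.22.

1.22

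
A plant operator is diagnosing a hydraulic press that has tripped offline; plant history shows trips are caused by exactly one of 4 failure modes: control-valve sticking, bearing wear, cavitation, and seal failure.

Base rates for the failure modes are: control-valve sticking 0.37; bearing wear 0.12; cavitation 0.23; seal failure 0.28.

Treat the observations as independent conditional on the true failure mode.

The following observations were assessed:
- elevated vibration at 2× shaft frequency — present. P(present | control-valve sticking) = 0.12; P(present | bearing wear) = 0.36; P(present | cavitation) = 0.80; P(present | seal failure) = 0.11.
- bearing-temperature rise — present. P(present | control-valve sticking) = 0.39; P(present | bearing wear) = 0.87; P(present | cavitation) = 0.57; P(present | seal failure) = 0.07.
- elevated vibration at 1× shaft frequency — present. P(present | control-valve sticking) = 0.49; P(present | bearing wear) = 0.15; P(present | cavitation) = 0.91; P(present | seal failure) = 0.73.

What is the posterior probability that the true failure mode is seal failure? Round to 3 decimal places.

For each hypothesis, the unnormalized posterior weight is prior × product of the observation likelihoods:
  control-valve sticking: 0.37 × 0.12 × 0.39 × 0.49 = 0.0084848
  bearing wear: 0.12 × 0.36 × 0.87 × 0.15 = 0.0056376
  cavitation: 0.23 × 0.80 × 0.57 × 0.91 = 0.095441
  seal failure: 0.28 × 0.11 × 0.07 × 0.73 = 0.0015739
The unnormalized weights sum to 0.11114.
P(seal failure | evidence) = 0.0015739 / 0.11114 ≈ 0.014.

0.014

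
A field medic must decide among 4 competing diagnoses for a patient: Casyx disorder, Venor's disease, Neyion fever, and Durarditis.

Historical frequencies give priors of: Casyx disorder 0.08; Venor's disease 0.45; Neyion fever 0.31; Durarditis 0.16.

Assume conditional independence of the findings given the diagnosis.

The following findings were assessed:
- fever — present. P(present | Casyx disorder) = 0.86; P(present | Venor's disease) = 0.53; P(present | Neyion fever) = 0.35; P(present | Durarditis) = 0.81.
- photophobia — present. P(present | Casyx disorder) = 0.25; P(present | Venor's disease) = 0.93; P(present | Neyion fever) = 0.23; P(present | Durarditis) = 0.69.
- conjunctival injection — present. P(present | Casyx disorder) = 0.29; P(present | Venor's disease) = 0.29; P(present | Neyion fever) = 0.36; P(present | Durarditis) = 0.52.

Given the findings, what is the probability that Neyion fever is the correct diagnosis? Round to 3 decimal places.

Multiply each prior by the joint likelihood of the evidence pattern:
  Casyx disorder: 0.08 × 0.86 × 0.25 × 0.29 = 0.004988
  Venor's disease: 0.45 × 0.53 × 0.93 × 0.29 = 0.064323
  Neyion fever: 0.31 × 0.35 × 0.23 × 0.36 = 0.0089838
  Durarditis: 0.16 × 0.81 × 0.69 × 0.52 = 0.0465
Normalizing constant Z = 0.004988 + 0.064323 + 0.0089838 + 0.0465 = 0.1248.
P(Neyion fever | evidence) = 0.0089838 / 0.1248 ≈ 0.072.

0.072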